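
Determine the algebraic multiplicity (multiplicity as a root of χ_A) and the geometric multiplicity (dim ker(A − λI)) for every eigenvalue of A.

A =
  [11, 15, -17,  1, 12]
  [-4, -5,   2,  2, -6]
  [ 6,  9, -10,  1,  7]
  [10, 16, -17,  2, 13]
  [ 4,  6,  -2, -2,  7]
λ = 1: alg = 5, geom = 2

Step 1 — factor the characteristic polynomial to read off the algebraic multiplicities:
  χ_A(x) = (x - 1)^5

Step 2 — compute geometric multiplicities via the rank-nullity identity g(λ) = n − rank(A − λI):
  rank(A − (1)·I) = 3, so dim ker(A − (1)·I) = n − 3 = 2

Summary:
  λ = 1: algebraic multiplicity = 5, geometric multiplicity = 2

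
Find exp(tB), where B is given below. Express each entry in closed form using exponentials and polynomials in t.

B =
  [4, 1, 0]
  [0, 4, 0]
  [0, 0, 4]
e^{tB} =
  [exp(4*t), t*exp(4*t), 0]
  [0, exp(4*t), 0]
  [0, 0, exp(4*t)]

Strategy: write B = P · J · P⁻¹ where J is a Jordan canonical form, so e^{tB} = P · e^{tJ} · P⁻¹, and e^{tJ} can be computed block-by-block.

B has Jordan form
J =
  [4, 1, 0]
  [0, 4, 0]
  [0, 0, 4]
(up to reordering of blocks).

Per-block formulas:
  For a 1×1 block at λ = 4: exp(t · [4]) = [e^(4t)].
  For a 2×2 Jordan block J_2(4): exp(t · J_2(4)) = e^(4t)·(I + t·N), where N is the 2×2 nilpotent shift.

After assembling e^{tJ} and conjugating by P, we get:

e^{tB} =
  [exp(4*t), t*exp(4*t), 0]
  [0, exp(4*t), 0]
  [0, 0, exp(4*t)]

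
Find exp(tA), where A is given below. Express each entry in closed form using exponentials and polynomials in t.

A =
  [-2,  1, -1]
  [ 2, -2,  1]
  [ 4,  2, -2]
e^{tA} =
  [-t^2*exp(-2*t) + exp(-2*t), -t^2*exp(-2*t) + t*exp(-2*t), t^2*exp(-2*t)/2 - t*exp(-2*t)]
  [2*t^2*exp(-2*t) + 2*t*exp(-2*t), 2*t^2*exp(-2*t) + exp(-2*t), -t^2*exp(-2*t) + t*exp(-2*t)]
  [2*t^2*exp(-2*t) + 4*t*exp(-2*t), 2*t^2*exp(-2*t) + 2*t*exp(-2*t), -t^2*exp(-2*t) + exp(-2*t)]

Strategy: write A = P · J · P⁻¹ where J is a Jordan canonical form, so e^{tA} = P · e^{tJ} · P⁻¹, and e^{tJ} can be computed block-by-block.

A has Jordan form
J =
  [-2,  1,  0]
  [ 0, -2,  1]
  [ 0,  0, -2]
(up to reordering of blocks).

Per-block formulas:
  For a 3×3 Jordan block J_3(-2): exp(t · J_3(-2)) = e^(-2t)·(I + t·N + (t^2/2)·N^2), where N is the 3×3 nilpotent shift.

After assembling e^{tJ} and conjugating by P, we get:

e^{tA} =
  [-t^2*exp(-2*t) + exp(-2*t), -t^2*exp(-2*t) + t*exp(-2*t), t^2*exp(-2*t)/2 - t*exp(-2*t)]
  [2*t^2*exp(-2*t) + 2*t*exp(-2*t), 2*t^2*exp(-2*t) + exp(-2*t), -t^2*exp(-2*t) + t*exp(-2*t)]
  [2*t^2*exp(-2*t) + 4*t*exp(-2*t), 2*t^2*exp(-2*t) + 2*t*exp(-2*t), -t^2*exp(-2*t) + exp(-2*t)]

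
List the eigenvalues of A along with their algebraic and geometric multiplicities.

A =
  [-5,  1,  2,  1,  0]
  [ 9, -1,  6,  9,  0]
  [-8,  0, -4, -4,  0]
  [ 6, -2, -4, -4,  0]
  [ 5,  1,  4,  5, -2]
λ = -4: alg = 3, geom = 2; λ = -2: alg = 2, geom = 2

Step 1 — factor the characteristic polynomial to read off the algebraic multiplicities:
  χ_A(x) = (x + 2)^2*(x + 4)^3

Step 2 — compute geometric multiplicities via the rank-nullity identity g(λ) = n − rank(A − λI):
  rank(A − (-4)·I) = 3, so dim ker(A − (-4)·I) = n − 3 = 2
  rank(A − (-2)·I) = 3, so dim ker(A − (-2)·I) = n − 3 = 2

Summary:
  λ = -4: algebraic multiplicity = 3, geometric multiplicity = 2
  λ = -2: algebraic multiplicity = 2, geometric multiplicity = 2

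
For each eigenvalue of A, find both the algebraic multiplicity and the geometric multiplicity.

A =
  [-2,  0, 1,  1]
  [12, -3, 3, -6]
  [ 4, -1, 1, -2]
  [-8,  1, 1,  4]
λ = 0: alg = 4, geom = 2

Step 1 — factor the characteristic polynomial to read off the algebraic multiplicities:
  χ_A(x) = x^4

Step 2 — compute geometric multiplicities via the rank-nullity identity g(λ) = n − rank(A − λI):
  rank(A − (0)·I) = 2, so dim ker(A − (0)·I) = n − 2 = 2

Summary:
  λ = 0: algebraic multiplicity = 4, geometric multiplicity = 2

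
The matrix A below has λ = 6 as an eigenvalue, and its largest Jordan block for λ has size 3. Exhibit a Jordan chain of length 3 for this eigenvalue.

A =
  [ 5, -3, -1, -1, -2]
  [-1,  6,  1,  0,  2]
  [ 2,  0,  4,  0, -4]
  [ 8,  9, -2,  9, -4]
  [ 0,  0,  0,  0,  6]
A Jordan chain for λ = 6 of length 3:
v_1 = (-6, 3, -6, 3, 0)ᵀ
v_2 = (-1, -1, 2, 8, 0)ᵀ
v_3 = (1, 0, 0, 0, 0)ᵀ

Let N = A − (6)·I. We want v_3 with N^3 v_3 = 0 but N^2 v_3 ≠ 0; then v_{j-1} := N · v_j for j = 3, …, 2.

Pick v_3 = (1, 0, 0, 0, 0)ᵀ.
Then v_2 = N · v_3 = (-1, -1, 2, 8, 0)ᵀ.
Then v_1 = N · v_2 = (-6, 3, -6, 3, 0)ᵀ.

Sanity check: (A − (6)·I) v_1 = (0, 0, 0, 0, 0)ᵀ = 0. ✓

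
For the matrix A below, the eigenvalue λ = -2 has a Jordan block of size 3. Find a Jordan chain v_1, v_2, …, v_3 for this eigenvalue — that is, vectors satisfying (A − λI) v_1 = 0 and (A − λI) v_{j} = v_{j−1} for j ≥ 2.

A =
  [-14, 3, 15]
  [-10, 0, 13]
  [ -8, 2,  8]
A Jordan chain for λ = -2 of length 3:
v_1 = (-6, -4, -4)ᵀ
v_2 = (-12, -10, -8)ᵀ
v_3 = (1, 0, 0)ᵀ

Let N = A − (-2)·I. We want v_3 with N^3 v_3 = 0 but N^2 v_3 ≠ 0; then v_{j-1} := N · v_j for j = 3, …, 2.

Pick v_3 = (1, 0, 0)ᵀ.
Then v_2 = N · v_3 = (-12, -10, -8)ᵀ.
Then v_1 = N · v_2 = (-6, -4, -4)ᵀ.

Sanity check: (A − (-2)·I) v_1 = (0, 0, 0)ᵀ = 0. ✓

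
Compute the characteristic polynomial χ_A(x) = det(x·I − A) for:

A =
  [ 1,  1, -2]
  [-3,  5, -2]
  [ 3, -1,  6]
x^3 - 12*x^2 + 48*x - 64

Expanding det(x·I − A) (e.g. by cofactor expansion or by noting that A is similar to its Jordan form J, which has the same characteristic polynomial as A) gives
  χ_A(x) = x^3 - 12*x^2 + 48*x - 64
which factors as (x - 4)^3. The eigenvalues (with algebraic multiplicities) are λ = 4 with multiplicity 3.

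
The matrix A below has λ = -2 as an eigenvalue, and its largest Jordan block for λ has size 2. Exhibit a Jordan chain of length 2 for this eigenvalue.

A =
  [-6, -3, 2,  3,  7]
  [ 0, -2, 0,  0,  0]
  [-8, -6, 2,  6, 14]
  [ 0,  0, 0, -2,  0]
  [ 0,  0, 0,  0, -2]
A Jordan chain for λ = -2 of length 2:
v_1 = (-4, 0, -8, 0, 0)ᵀ
v_2 = (1, 0, 0, 0, 0)ᵀ

Let N = A − (-2)·I. We want v_2 with N^2 v_2 = 0 but N^1 v_2 ≠ 0; then v_{j-1} := N · v_j for j = 2, …, 2.

Pick v_2 = (1, 0, 0, 0, 0)ᵀ.
Then v_1 = N · v_2 = (-4, 0, -8, 0, 0)ᵀ.

Sanity check: (A − (-2)·I) v_1 = (0, 0, 0, 0, 0)ᵀ = 0. ✓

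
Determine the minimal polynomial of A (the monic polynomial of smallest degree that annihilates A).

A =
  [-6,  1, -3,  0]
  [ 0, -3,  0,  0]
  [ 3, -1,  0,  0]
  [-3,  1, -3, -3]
x^2 + 6*x + 9

The characteristic polynomial is χ_A(x) = (x + 3)^4, so the eigenvalues are known. The minimal polynomial is
  m_A(x) = Π_λ (x − λ)^{k_λ}
where k_λ is the size of the *largest* Jordan block for λ (equivalently, the smallest k with (A − λI)^k v = 0 for every generalised eigenvector v of λ).

  λ = -3: largest Jordan block has size 2, contributing (x + 3)^2

So m_A(x) = (x + 3)^2 = x^2 + 6*x + 9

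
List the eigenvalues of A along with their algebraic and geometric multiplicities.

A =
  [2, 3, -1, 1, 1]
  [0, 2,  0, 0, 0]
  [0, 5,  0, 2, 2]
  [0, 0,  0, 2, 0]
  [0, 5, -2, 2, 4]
λ = 2: alg = 5, geom = 3

Step 1 — factor the characteristic polynomial to read off the algebraic multiplicities:
  χ_A(x) = (x - 2)^5

Step 2 — compute geometric multiplicities via the rank-nullity identity g(λ) = n − rank(A − λI):
  rank(A − (2)·I) = 2, so dim ker(A − (2)·I) = n − 2 = 3

Summary:
  λ = 2: algebraic multiplicity = 5, geometric multiplicity = 3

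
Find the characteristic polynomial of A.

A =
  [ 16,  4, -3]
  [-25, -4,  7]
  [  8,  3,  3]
x^3 - 15*x^2 + 75*x - 125

Expanding det(x·I − A) (e.g. by cofactor expansion or by noting that A is similar to its Jordan form J, which has the same characteristic polynomial as A) gives
  χ_A(x) = x^3 - 15*x^2 + 75*x - 125
which factors as (x - 5)^3. The eigenvalues (with algebraic multiplicities) are λ = 5 with multiplicity 3.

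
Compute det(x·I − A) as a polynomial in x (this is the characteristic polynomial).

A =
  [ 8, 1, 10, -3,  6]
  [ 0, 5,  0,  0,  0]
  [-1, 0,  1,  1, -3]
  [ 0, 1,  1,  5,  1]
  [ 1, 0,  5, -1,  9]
x^5 - 28*x^4 + 313*x^3 - 1746*x^2 + 4860*x - 5400

Expanding det(x·I − A) (e.g. by cofactor expansion or by noting that A is similar to its Jordan form J, which has the same characteristic polynomial as A) gives
  χ_A(x) = x^5 - 28*x^4 + 313*x^3 - 1746*x^2 + 4860*x - 5400
which factors as (x - 6)^3*(x - 5)^2. The eigenvalues (with algebraic multiplicities) are λ = 5 with multiplicity 2, λ = 6 with multiplicity 3.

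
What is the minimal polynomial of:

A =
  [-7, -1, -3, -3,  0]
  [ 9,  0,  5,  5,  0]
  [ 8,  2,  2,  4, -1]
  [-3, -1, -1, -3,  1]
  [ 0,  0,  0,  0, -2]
x^3 + 6*x^2 + 12*x + 8

The characteristic polynomial is χ_A(x) = (x + 2)^5, so the eigenvalues are known. The minimal polynomial is
  m_A(x) = Π_λ (x − λ)^{k_λ}
where k_λ is the size of the *largest* Jordan block for λ (equivalently, the smallest k with (A − λI)^k v = 0 for every generalised eigenvector v of λ).

  λ = -2: largest Jordan block has size 3, contributing (x + 2)^3

So m_A(x) = (x + 2)^3 = x^3 + 6*x^2 + 12*x + 8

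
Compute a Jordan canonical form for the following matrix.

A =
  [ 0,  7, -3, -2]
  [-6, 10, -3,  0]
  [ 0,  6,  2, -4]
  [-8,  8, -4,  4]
J_3(4) ⊕ J_1(4)

The characteristic polynomial is
  det(x·I − A) = x^4 - 16*x^3 + 96*x^2 - 256*x + 256 = (x - 4)^4

Eigenvalues and multiplicities (the geometric multiplicity of λ is n − rank(A − λI), which equals the number of Jordan blocks for λ):
  λ = 4: algebraic multiplicity = 4, geometric multiplicity = 2

Determining the block sizes for each eigenvalue:
  λ = 4: with am = 4 and gm = 2, the partition is not yet determined (e.g. several partitions of 4 into 2 parts exist). Let N = A − (4)·I. Computing rank(N^1) = 2, rank(N^2) = 1, rank(N^3) = 0; the number of blocks of size ≥ j is rank(N^{j−1}) − rank(N^j), giving [2, 1, 1]. So we have 1 block(s) of size 3, 1 block(s) of size 1 → block sizes [3, 1]

Assembling the blocks gives a Jordan form
J =
  [4, 1, 0, 0]
  [0, 4, 1, 0]
  [0, 0, 4, 0]
  [0, 0, 0, 4]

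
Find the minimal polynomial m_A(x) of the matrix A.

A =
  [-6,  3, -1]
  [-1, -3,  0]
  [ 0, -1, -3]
x^3 + 12*x^2 + 48*x + 64

The characteristic polynomial is χ_A(x) = (x + 4)^3, so the eigenvalues are known. The minimal polynomial is
  m_A(x) = Π_λ (x − λ)^{k_λ}
where k_λ is the size of the *largest* Jordan block for λ (equivalently, the smallest k with (A − λI)^k v = 0 for every generalised eigenvector v of λ).

  λ = -4: largest Jordan block has size 3, contributing (x + 4)^3

So m_A(x) = (x + 4)^3 = x^3 + 12*x^2 + 48*x + 64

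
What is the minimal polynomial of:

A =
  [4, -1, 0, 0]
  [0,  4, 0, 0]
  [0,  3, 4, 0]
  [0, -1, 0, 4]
x^2 - 8*x + 16

The characteristic polynomial is χ_A(x) = (x - 4)^4, so the eigenvalues are known. The minimal polynomial is
  m_A(x) = Π_λ (x − λ)^{k_λ}
where k_λ is the size of the *largest* Jordan block for λ (equivalently, the smallest k with (A − λI)^k v = 0 for every generalised eigenvector v of λ).

  λ = 4: largest Jordan block has size 2, contributing (x − 4)^2

So m_A(x) = (x - 4)^2 = x^2 - 8*x + 16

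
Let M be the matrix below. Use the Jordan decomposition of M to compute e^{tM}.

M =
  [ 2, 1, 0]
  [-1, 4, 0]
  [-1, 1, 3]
e^{tM} =
  [-t*exp(3*t) + exp(3*t), t*exp(3*t), 0]
  [-t*exp(3*t), t*exp(3*t) + exp(3*t), 0]
  [-t*exp(3*t), t*exp(3*t), exp(3*t)]

Strategy: write M = P · J · P⁻¹ where J is a Jordan canonical form, so e^{tM} = P · e^{tJ} · P⁻¹, and e^{tJ} can be computed block-by-block.

M has Jordan form
J =
  [3, 1, 0]
  [0, 3, 0]
  [0, 0, 3]
(up to reordering of blocks).

Per-block formulas:
  For a 2×2 Jordan block J_2(3): exp(t · J_2(3)) = e^(3t)·(I + t·N), where N is the 2×2 nilpotent shift.
  For a 1×1 block at λ = 3: exp(t · [3]) = [e^(3t)].

After assembling e^{tJ} and conjugating by P, we get:

e^{tM} =
  [-t*exp(3*t) + exp(3*t), t*exp(3*t), 0]
  [-t*exp(3*t), t*exp(3*t) + exp(3*t), 0]
  [-t*exp(3*t), t*exp(3*t), exp(3*t)]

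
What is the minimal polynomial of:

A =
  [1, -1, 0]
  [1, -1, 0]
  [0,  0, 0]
x^2

The characteristic polynomial is χ_A(x) = x^3, so the eigenvalues are known. The minimal polynomial is
  m_A(x) = Π_λ (x − λ)^{k_λ}
where k_λ is the size of the *largest* Jordan block for λ (equivalently, the smallest k with (A − λI)^k v = 0 for every generalised eigenvector v of λ).

  λ = 0: largest Jordan block has size 2, contributing (x − 0)^2

So m_A(x) = x^2 = x^2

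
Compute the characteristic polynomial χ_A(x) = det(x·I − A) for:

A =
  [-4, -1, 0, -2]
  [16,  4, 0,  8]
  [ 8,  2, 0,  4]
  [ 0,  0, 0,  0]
x^4

Expanding det(x·I − A) (e.g. by cofactor expansion or by noting that A is similar to its Jordan form J, which has the same characteristic polynomial as A) gives
  χ_A(x) = x^4
which factors as x^4. The eigenvalues (with algebraic multiplicities) are λ = 0 with multiplicity 4.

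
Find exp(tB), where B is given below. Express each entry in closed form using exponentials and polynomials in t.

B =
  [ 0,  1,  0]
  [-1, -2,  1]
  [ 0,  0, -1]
e^{tB} =
  [t*exp(-t) + exp(-t), t*exp(-t), t^2*exp(-t)/2]
  [-t*exp(-t), -t*exp(-t) + exp(-t), -t^2*exp(-t)/2 + t*exp(-t)]
  [0, 0, exp(-t)]

Strategy: write B = P · J · P⁻¹ where J is a Jordan canonical form, so e^{tB} = P · e^{tJ} · P⁻¹, and e^{tJ} can be computed block-by-block.

B has Jordan form
J =
  [-1,  1,  0]
  [ 0, -1,  1]
  [ 0,  0, -1]
(up to reordering of blocks).

Per-block formulas:
  For a 3×3 Jordan block J_3(-1): exp(t · J_3(-1)) = e^(-1t)·(I + t·N + (t^2/2)·N^2), where N is the 3×3 nilpotent shift.

After assembling e^{tJ} and conjugating by P, we get:

e^{tB} =
  [t*exp(-t) + exp(-t), t*exp(-t), t^2*exp(-t)/2]
  [-t*exp(-t), -t*exp(-t) + exp(-t), -t^2*exp(-t)/2 + t*exp(-t)]
  [0, 0, exp(-t)]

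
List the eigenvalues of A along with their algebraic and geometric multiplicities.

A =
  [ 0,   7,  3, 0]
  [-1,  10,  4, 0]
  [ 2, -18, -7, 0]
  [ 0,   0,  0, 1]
λ = 1: alg = 4, geom = 2

Step 1 — factor the characteristic polynomial to read off the algebraic multiplicities:
  χ_A(x) = (x - 1)^4

Step 2 — compute geometric multiplicities via the rank-nullity identity g(λ) = n − rank(A − λI):
  rank(A − (1)·I) = 2, so dim ker(A − (1)·I) = n − 2 = 2

Summary:
  λ = 1: algebraic multiplicity = 4, geometric multiplicity = 2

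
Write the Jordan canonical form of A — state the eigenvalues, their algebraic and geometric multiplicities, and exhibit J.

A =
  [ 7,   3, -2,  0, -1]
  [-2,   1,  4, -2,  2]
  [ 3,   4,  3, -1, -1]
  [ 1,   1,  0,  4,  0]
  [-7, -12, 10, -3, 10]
J_3(5) ⊕ J_1(5) ⊕ J_1(5)

The characteristic polynomial is
  det(x·I − A) = x^5 - 25*x^4 + 250*x^3 - 1250*x^2 + 3125*x - 3125 = (x - 5)^5

Eigenvalues and multiplicities (the geometric multiplicity of λ is n − rank(A − λI), which equals the number of Jordan blocks for λ):
  λ = 5: algebraic multiplicity = 5, geometric multiplicity = 3

Determining the block sizes for each eigenvalue:
  λ = 5: with am = 5 and gm = 3, the partition is not yet determined (e.g. several partitions of 5 into 3 parts exist). Let N = A − (5)·I. Computing rank(N^1) = 2, rank(N^2) = 1, rank(N^3) = 0; the number of blocks of size ≥ j is rank(N^{j−1}) − rank(N^j), giving [3, 1, 1]. So we have 1 block(s) of size 3, 2 block(s) of size 1 → block sizes [3, 1, 1]

Assembling the blocks gives a Jordan form
J =
  [5, 1, 0, 0, 0]
  [0, 5, 1, 0, 0]
  [0, 0, 5, 0, 0]
  [0, 0, 0, 5, 0]
  [0, 0, 0, 0, 5]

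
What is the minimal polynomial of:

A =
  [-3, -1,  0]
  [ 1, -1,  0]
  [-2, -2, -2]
x^2 + 4*x + 4

The characteristic polynomial is χ_A(x) = (x + 2)^3, so the eigenvalues are known. The minimal polynomial is
  m_A(x) = Π_λ (x − λ)^{k_λ}
where k_λ is the size of the *largest* Jordan block for λ (equivalently, the smallest k with (A − λI)^k v = 0 for every generalised eigenvector v of λ).

  λ = -2: largest Jordan block has size 2, contributing (x + 2)^2

So m_A(x) = (x + 2)^2 = x^2 + 4*x + 4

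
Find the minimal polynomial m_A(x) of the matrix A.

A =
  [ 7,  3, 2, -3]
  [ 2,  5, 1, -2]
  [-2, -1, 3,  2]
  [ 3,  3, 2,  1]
x^3 - 12*x^2 + 48*x - 64

The characteristic polynomial is χ_A(x) = (x - 4)^4, so the eigenvalues are known. The minimal polynomial is
  m_A(x) = Π_λ (x − λ)^{k_λ}
where k_λ is the size of the *largest* Jordan block for λ (equivalently, the smallest k with (A − λI)^k v = 0 for every generalised eigenvector v of λ).

  λ = 4: largest Jordan block has size 3, contributing (x − 4)^3

So m_A(x) = (x - 4)^3 = x^3 - 12*x^2 + 48*x - 64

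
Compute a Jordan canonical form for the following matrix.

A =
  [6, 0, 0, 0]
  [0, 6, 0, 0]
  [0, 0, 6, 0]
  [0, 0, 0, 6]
J_1(6) ⊕ J_1(6) ⊕ J_1(6) ⊕ J_1(6)

The characteristic polynomial is
  det(x·I − A) = x^4 - 24*x^3 + 216*x^2 - 864*x + 1296 = (x - 6)^4

Eigenvalues and multiplicities (the geometric multiplicity of λ is n − rank(A − λI), which equals the number of Jordan blocks for λ):
  λ = 6: algebraic multiplicity = 4, geometric multiplicity = 4

Determining the block sizes for each eigenvalue:
  λ = 6: gm = am = 4, so every block has size 1 → block sizes [1, 1, 1, 1]

Assembling the blocks gives a Jordan form
J =
  [6, 0, 0, 0]
  [0, 6, 0, 0]
  [0, 0, 6, 0]
  [0, 0, 0, 6]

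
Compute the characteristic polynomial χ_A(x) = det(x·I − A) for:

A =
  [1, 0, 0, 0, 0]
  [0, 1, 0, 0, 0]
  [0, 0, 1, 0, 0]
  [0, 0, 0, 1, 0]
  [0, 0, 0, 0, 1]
x^5 - 5*x^4 + 10*x^3 - 10*x^2 + 5*x - 1

Expanding det(x·I − A) (e.g. by cofactor expansion or by noting that A is similar to its Jordan form J, which has the same characteristic polynomial as A) gives
  χ_A(x) = x^5 - 5*x^4 + 10*x^3 - 10*x^2 + 5*x - 1
which factors as (x - 1)^5. The eigenvalues (with algebraic multiplicities) are λ = 1 with multiplicity 5.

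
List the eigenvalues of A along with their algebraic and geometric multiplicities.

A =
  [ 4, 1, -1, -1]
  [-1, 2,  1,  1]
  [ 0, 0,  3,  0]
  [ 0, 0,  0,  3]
λ = 3: alg = 4, geom = 3

Step 1 — factor the characteristic polynomial to read off the algebraic multiplicities:
  χ_A(x) = (x - 3)^4

Step 2 — compute geometric multiplicities via the rank-nullity identity g(λ) = n − rank(A − λI):
  rank(A − (3)·I) = 1, so dim ker(A − (3)·I) = n − 1 = 3

Summary:
  λ = 3: algebraic multiplicity = 4, geometric multiplicity = 3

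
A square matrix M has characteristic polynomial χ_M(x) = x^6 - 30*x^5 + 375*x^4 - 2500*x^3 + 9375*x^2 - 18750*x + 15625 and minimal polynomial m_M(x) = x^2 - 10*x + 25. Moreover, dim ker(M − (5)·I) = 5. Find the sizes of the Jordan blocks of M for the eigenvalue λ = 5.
Block sizes for λ = 5: [2, 1, 1, 1, 1]

Step 1 — from the characteristic polynomial, algebraic multiplicity of λ = 5 is 6. From dim ker(M − (5)·I) = 5, there are exactly 5 Jordan blocks for λ = 5.
Step 2 — from the minimal polynomial, the factor (x − 5)^2 tells us the largest block for λ = 5 has size 2.
Step 3 — with total size 6, 5 blocks, and largest block 2, the block sizes (in nonincreasing order) are [2, 1, 1, 1, 1].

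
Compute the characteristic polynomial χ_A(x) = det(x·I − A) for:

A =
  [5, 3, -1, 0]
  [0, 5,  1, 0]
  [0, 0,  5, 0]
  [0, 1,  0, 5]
x^4 - 20*x^3 + 150*x^2 - 500*x + 625

Expanding det(x·I − A) (e.g. by cofactor expansion or by noting that A is similar to its Jordan form J, which has the same characteristic polynomial as A) gives
  χ_A(x) = x^4 - 20*x^3 + 150*x^2 - 500*x + 625
which factors as (x - 5)^4. The eigenvalues (with algebraic multiplicities) are λ = 5 with multiplicity 4.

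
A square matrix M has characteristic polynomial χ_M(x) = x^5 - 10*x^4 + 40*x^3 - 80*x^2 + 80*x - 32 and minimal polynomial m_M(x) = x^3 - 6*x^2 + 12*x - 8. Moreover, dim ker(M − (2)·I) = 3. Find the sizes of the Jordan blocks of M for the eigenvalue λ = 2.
Block sizes for λ = 2: [3, 1, 1]

Step 1 — from the characteristic polynomial, algebraic multiplicity of λ = 2 is 5. From dim ker(M − (2)·I) = 3, there are exactly 3 Jordan blocks for λ = 2.
Step 2 — from the minimal polynomial, the factor (x − 2)^3 tells us the largest block for λ = 2 has size 3.
Step 3 — with total size 5, 3 blocks, and largest block 3, the block sizes (in nonincreasing order) are [3, 1, 1].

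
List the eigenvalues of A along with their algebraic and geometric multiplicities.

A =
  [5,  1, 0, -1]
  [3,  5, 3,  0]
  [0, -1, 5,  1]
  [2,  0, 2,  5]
λ = 5: alg = 4, geom = 2

Step 1 — factor the characteristic polynomial to read off the algebraic multiplicities:
  χ_A(x) = (x - 5)^4

Step 2 — compute geometric multiplicities via the rank-nullity identity g(λ) = n − rank(A − λI):
  rank(A − (5)·I) = 2, so dim ker(A − (5)·I) = n − 2 = 2

Summary:
  λ = 5: algebraic multiplicity = 4, geometric multiplicity = 2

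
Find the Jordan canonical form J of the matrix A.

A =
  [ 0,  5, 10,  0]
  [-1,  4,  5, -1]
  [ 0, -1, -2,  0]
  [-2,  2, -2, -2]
J_3(0) ⊕ J_1(0)

The characteristic polynomial is
  det(x·I − A) = x^4

Eigenvalues and multiplicities (the geometric multiplicity of λ is n − rank(A − λI), which equals the number of Jordan blocks for λ):
  λ = 0: algebraic multiplicity = 4, geometric multiplicity = 2

Determining the block sizes for each eigenvalue:
  λ = 0: with am = 4 and gm = 2, the partition is not yet determined (e.g. several partitions of 4 into 2 parts exist). Let N = A − (0)·I. Computing rank(N^1) = 2, rank(N^2) = 1, rank(N^3) = 0; the number of blocks of size ≥ j is rank(N^{j−1}) − rank(N^j), giving [2, 1, 1]. So we have 1 block(s) of size 3, 1 block(s) of size 1 → block sizes [3, 1]

Assembling the blocks gives a Jordan form
J =
  [0, 1, 0, 0]
  [0, 0, 1, 0]
  [0, 0, 0, 0]
  [0, 0, 0, 0]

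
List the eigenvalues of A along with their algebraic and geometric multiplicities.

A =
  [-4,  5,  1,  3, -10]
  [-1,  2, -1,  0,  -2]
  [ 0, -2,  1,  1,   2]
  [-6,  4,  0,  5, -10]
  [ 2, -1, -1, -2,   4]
λ = 1: alg = 4, geom = 2; λ = 4: alg = 1, geom = 1

Step 1 — factor the characteristic polynomial to read off the algebraic multiplicities:
  χ_A(x) = (x - 4)*(x - 1)^4

Step 2 — compute geometric multiplicities via the rank-nullity identity g(λ) = n − rank(A − λI):
  rank(A − (1)·I) = 3, so dim ker(A − (1)·I) = n − 3 = 2
  rank(A − (4)·I) = 4, so dim ker(A − (4)·I) = n − 4 = 1

Summary:
  λ = 1: algebraic multiplicity = 4, geometric multiplicity = 2
  λ = 4: algebraic multiplicity = 1, geometric multiplicity = 1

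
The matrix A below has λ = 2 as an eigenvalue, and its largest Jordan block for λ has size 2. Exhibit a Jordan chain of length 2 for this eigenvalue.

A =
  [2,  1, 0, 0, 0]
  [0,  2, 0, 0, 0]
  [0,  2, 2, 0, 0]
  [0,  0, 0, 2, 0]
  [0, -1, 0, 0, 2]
A Jordan chain for λ = 2 of length 2:
v_1 = (1, 0, 2, 0, -1)ᵀ
v_2 = (0, 1, 0, 0, 0)ᵀ

Let N = A − (2)·I. We want v_2 with N^2 v_2 = 0 but N^1 v_2 ≠ 0; then v_{j-1} := N · v_j for j = 2, …, 2.

Pick v_2 = (0, 1, 0, 0, 0)ᵀ.
Then v_1 = N · v_2 = (1, 0, 2, 0, -1)ᵀ.

Sanity check: (A − (2)·I) v_1 = (0, 0, 0, 0, 0)ᵀ = 0. ✓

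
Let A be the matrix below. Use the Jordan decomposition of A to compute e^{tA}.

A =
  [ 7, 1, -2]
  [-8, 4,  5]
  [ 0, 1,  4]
e^{tA} =
  [-2*t^2*exp(5*t) + 2*t*exp(5*t) + exp(5*t), -t^2*exp(5*t)/2 + t*exp(5*t), 3*t^2*exp(5*t)/2 - 2*t*exp(5*t)]
  [-4*t^2*exp(5*t) - 8*t*exp(5*t), -t^2*exp(5*t) - t*exp(5*t) + exp(5*t), 3*t^2*exp(5*t) + 5*t*exp(5*t)]
  [-4*t^2*exp(5*t), -t^2*exp(5*t) + t*exp(5*t), 3*t^2*exp(5*t) - t*exp(5*t) + exp(5*t)]

Strategy: write A = P · J · P⁻¹ where J is a Jordan canonical form, so e^{tA} = P · e^{tJ} · P⁻¹, and e^{tJ} can be computed block-by-block.

A has Jordan form
J =
  [5, 1, 0]
  [0, 5, 1]
  [0, 0, 5]
(up to reordering of blocks).

Per-block formulas:
  For a 3×3 Jordan block J_3(5): exp(t · J_3(5)) = e^(5t)·(I + t·N + (t^2/2)·N^2), where N is the 3×3 nilpotent shift.

After assembling e^{tJ} and conjugating by P, we get:

e^{tA} =
  [-2*t^2*exp(5*t) + 2*t*exp(5*t) + exp(5*t), -t^2*exp(5*t)/2 + t*exp(5*t), 3*t^2*exp(5*t)/2 - 2*t*exp(5*t)]
  [-4*t^2*exp(5*t) - 8*t*exp(5*t), -t^2*exp(5*t) - t*exp(5*t) + exp(5*t), 3*t^2*exp(5*t) + 5*t*exp(5*t)]
  [-4*t^2*exp(5*t), -t^2*exp(5*t) + t*exp(5*t), 3*t^2*exp(5*t) - t*exp(5*t) + exp(5*t)]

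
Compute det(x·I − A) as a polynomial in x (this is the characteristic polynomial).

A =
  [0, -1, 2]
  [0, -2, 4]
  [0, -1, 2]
x^3

Expanding det(x·I − A) (e.g. by cofactor expansion or by noting that A is similar to its Jordan form J, which has the same characteristic polynomial as A) gives
  χ_A(x) = x^3
which factors as x^3. The eigenvalues (with algebraic multiplicities) are λ = 0 with multiplicity 3.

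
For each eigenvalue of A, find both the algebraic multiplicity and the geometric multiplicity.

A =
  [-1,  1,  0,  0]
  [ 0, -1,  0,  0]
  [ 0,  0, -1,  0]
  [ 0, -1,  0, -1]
λ = -1: alg = 4, geom = 3

Step 1 — factor the characteristic polynomial to read off the algebraic multiplicities:
  χ_A(x) = (x + 1)^4

Step 2 — compute geometric multiplicities via the rank-nullity identity g(λ) = n − rank(A − λI):
  rank(A − (-1)·I) = 1, so dim ker(A − (-1)·I) = n − 1 = 3

Summary:
  λ = -1: algebraic multiplicity = 4, geometric multiplicity = 3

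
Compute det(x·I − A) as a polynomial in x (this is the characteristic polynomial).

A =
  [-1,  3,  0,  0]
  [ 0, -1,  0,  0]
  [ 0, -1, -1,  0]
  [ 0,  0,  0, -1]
x^4 + 4*x^3 + 6*x^2 + 4*x + 1

Expanding det(x·I − A) (e.g. by cofactor expansion or by noting that A is similar to its Jordan form J, which has the same characteristic polynomial as A) gives
  χ_A(x) = x^4 + 4*x^3 + 6*x^2 + 4*x + 1
which factors as (x + 1)^4. The eigenvalues (with algebraic multiplicities) are λ = -1 with multiplicity 4.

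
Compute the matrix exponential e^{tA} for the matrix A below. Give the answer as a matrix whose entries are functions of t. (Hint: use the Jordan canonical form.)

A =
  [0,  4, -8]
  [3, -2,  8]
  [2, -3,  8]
e^{tA} =
  [-2*t*exp(2*t) + exp(2*t), 4*t*exp(2*t), -8*t*exp(2*t)]
  [-t^2*exp(2*t) + 3*t*exp(2*t), 2*t^2*exp(2*t) - 4*t*exp(2*t) + exp(2*t), -4*t^2*exp(2*t) + 8*t*exp(2*t)]
  [-t^2*exp(2*t)/2 + 2*t*exp(2*t), t^2*exp(2*t) - 3*t*exp(2*t), -2*t^2*exp(2*t) + 6*t*exp(2*t) + exp(2*t)]

Strategy: write A = P · J · P⁻¹ where J is a Jordan canonical form, so e^{tA} = P · e^{tJ} · P⁻¹, and e^{tJ} can be computed block-by-block.

A has Jordan form
J =
  [2, 1, 0]
  [0, 2, 1]
  [0, 0, 2]
(up to reordering of blocks).

Per-block formulas:
  For a 3×3 Jordan block J_3(2): exp(t · J_3(2)) = e^(2t)·(I + t·N + (t^2/2)·N^2), where N is the 3×3 nilpotent shift.

After assembling e^{tJ} and conjugating by P, we get:

e^{tA} =
  [-2*t*exp(2*t) + exp(2*t), 4*t*exp(2*t), -8*t*exp(2*t)]
  [-t^2*exp(2*t) + 3*t*exp(2*t), 2*t^2*exp(2*t) - 4*t*exp(2*t) + exp(2*t), -4*t^2*exp(2*t) + 8*t*exp(2*t)]
  [-t^2*exp(2*t)/2 + 2*t*exp(2*t), t^2*exp(2*t) - 3*t*exp(2*t), -2*t^2*exp(2*t) + 6*t*exp(2*t) + exp(2*t)]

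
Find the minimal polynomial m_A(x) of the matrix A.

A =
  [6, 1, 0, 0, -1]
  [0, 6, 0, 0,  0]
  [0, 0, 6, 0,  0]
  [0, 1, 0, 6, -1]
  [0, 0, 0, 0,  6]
x^2 - 12*x + 36

The characteristic polynomial is χ_A(x) = (x - 6)^5, so the eigenvalues are known. The minimal polynomial is
  m_A(x) = Π_λ (x − λ)^{k_λ}
where k_λ is the size of the *largest* Jordan block for λ (equivalently, the smallest k with (A − λI)^k v = 0 for every generalised eigenvector v of λ).

  λ = 6: largest Jordan block has size 2, contributing (x − 6)^2

So m_A(x) = (x - 6)^2 = x^2 - 12*x + 36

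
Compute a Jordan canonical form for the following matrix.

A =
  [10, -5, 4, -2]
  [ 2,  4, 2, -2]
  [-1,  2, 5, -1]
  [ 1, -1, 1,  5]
J_2(6) ⊕ J_2(6)

The characteristic polynomial is
  det(x·I − A) = x^4 - 24*x^3 + 216*x^2 - 864*x + 1296 = (x - 6)^4

Eigenvalues and multiplicities (the geometric multiplicity of λ is n − rank(A − λI), which equals the number of Jordan blocks for λ):
  λ = 6: algebraic multiplicity = 4, geometric multiplicity = 2

Determining the block sizes for each eigenvalue:
  λ = 6: with am = 4 and gm = 2, the partition is not yet determined (e.g. several partitions of 4 into 2 parts exist). Let N = A − (6)·I. Computing rank(N^1) = 2, rank(N^2) = 0; the number of blocks of size ≥ j is rank(N^{j−1}) − rank(N^j), giving [2, 2]. So we have 2 block(s) of size 2 → block sizes [2, 2]

Assembling the blocks gives a Jordan form
J =
  [6, 1, 0, 0]
  [0, 6, 0, 0]
  [0, 0, 6, 1]
  [0, 0, 0, 6]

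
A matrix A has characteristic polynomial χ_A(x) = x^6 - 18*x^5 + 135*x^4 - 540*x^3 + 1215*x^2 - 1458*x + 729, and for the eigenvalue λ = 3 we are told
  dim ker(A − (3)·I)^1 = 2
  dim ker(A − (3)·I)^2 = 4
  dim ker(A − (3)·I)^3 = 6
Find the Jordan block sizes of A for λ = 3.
Block sizes for λ = 3: [3, 3]

From the dimensions of kernels of powers, the number of Jordan blocks of size at least j is d_j − d_{j−1} where d_j = dim ker(N^j) (with d_0 = 0). Computing the differences gives [2, 2, 2].
The number of blocks of size exactly k is (#blocks of size ≥ k) − (#blocks of size ≥ k + 1), so the partition is: 2 block(s) of size 3.
In nonincreasing order the block sizes are [3, 3].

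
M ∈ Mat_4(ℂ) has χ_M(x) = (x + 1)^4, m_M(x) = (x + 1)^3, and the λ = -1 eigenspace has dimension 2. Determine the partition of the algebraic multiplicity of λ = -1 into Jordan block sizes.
Block sizes for λ = -1: [3, 1]

Step 1 — from the characteristic polynomial, algebraic multiplicity of λ = -1 is 4. From dim ker(M − (-1)·I) = 2, there are exactly 2 Jordan blocks for λ = -1.
Step 2 — from the minimal polynomial, the factor (x + 1)^3 tells us the largest block for λ = -1 has size 3.
Step 3 — with total size 4, 2 blocks, and largest block 3, the block sizes (in nonincreasing order) are [3, 1].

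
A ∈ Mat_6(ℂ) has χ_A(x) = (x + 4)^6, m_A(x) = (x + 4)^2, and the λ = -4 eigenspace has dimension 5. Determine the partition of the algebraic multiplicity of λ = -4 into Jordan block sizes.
Block sizes for λ = -4: [2, 1, 1, 1, 1]

Step 1 — from the characteristic polynomial, algebraic multiplicity of λ = -4 is 6. From dim ker(A − (-4)·I) = 5, there are exactly 5 Jordan blocks for λ = -4.
Step 2 — from the minimal polynomial, the factor (x + 4)^2 tells us the largest block for λ = -4 has size 2.
Step 3 — with total size 6, 5 blocks, and largest block 2, the block sizes (in nonincreasing order) are [2, 1, 1, 1, 1].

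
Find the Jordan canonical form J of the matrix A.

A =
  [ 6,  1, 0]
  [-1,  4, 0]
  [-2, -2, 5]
J_2(5) ⊕ J_1(5)

The characteristic polynomial is
  det(x·I − A) = x^3 - 15*x^2 + 75*x - 125 = (x - 5)^3

Eigenvalues and multiplicities (the geometric multiplicity of λ is n − rank(A − λI), which equals the number of Jordan blocks for λ):
  λ = 5: algebraic multiplicity = 3, geometric multiplicity = 2

Determining the block sizes for each eigenvalue:
  λ = 5: 2 blocks summing to 3 forces exactly one block of size 2 and the rest size 1 → block sizes [2, 1]

Assembling the blocks gives a Jordan form
J =
  [5, 1, 0]
  [0, 5, 0]
  [0, 0, 5]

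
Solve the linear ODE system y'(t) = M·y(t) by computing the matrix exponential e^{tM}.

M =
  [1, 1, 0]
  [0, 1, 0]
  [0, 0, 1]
e^{tM} =
  [exp(t), t*exp(t), 0]
  [0, exp(t), 0]
  [0, 0, exp(t)]

Strategy: write M = P · J · P⁻¹ where J is a Jordan canonical form, so e^{tM} = P · e^{tJ} · P⁻¹, and e^{tJ} can be computed block-by-block.

M has Jordan form
J =
  [1, 1, 0]
  [0, 1, 0]
  [0, 0, 1]
(up to reordering of blocks).

Per-block formulas:
  For a 2×2 Jordan block J_2(1): exp(t · J_2(1)) = e^(1t)·(I + t·N), where N is the 2×2 nilpotent shift.
  For a 1×1 block at λ = 1: exp(t · [1]) = [e^(1t)].

After assembling e^{tJ} and conjugating by P, we get:

e^{tM} =
  [exp(t), t*exp(t), 0]
  [0, exp(t), 0]
  [0, 0, exp(t)]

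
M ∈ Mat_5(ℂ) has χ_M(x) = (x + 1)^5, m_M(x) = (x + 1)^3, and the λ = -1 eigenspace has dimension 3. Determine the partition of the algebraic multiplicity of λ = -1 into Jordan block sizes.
Block sizes for λ = -1: [3, 1, 1]

Step 1 — from the characteristic polynomial, algebraic multiplicity of λ = -1 is 5. From dim ker(M − (-1)·I) = 3, there are exactly 3 Jordan blocks for λ = -1.
Step 2 — from the minimal polynomial, the factor (x + 1)^3 tells us the largest block for λ = -1 has size 3.
Step 3 — with total size 5, 3 blocks, and largest block 3, the block sizes (in nonincreasing order) are [3, 1, 1].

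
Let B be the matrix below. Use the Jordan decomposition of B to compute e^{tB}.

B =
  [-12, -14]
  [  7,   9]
e^{tB} =
  [-exp(2*t) + 2*exp(-5*t), -2*exp(2*t) + 2*exp(-5*t)]
  [exp(2*t) - exp(-5*t), 2*exp(2*t) - exp(-5*t)]

Strategy: write B = P · J · P⁻¹ where J is a Jordan canonical form, so e^{tB} = P · e^{tJ} · P⁻¹, and e^{tJ} can be computed block-by-block.

B has Jordan form
J =
  [-5, 0]
  [ 0, 2]
(up to reordering of blocks).

Per-block formulas:
  For a 1×1 block at λ = 2: exp(t · [2]) = [e^(2t)].
  For a 1×1 block at λ = -5: exp(t · [-5]) = [e^(-5t)].

After assembling e^{tJ} and conjugating by P, we get:

e^{tB} =
  [-exp(2*t) + 2*exp(-5*t), -2*exp(2*t) + 2*exp(-5*t)]
  [exp(2*t) - exp(-5*t), 2*exp(2*t) - exp(-5*t)]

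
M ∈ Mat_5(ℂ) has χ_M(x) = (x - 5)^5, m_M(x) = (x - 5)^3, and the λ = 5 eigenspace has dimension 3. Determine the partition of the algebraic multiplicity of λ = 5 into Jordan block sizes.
Block sizes for λ = 5: [3, 1, 1]

Step 1 — from the characteristic polynomial, algebraic multiplicity of λ = 5 is 5. From dim ker(M − (5)·I) = 3, there are exactly 3 Jordan blocks for λ = 5.
Step 2 — from the minimal polynomial, the factor (x − 5)^3 tells us the largest block for λ = 5 has size 3.
Step 3 — with total size 5, 3 blocks, and largest block 3, the block sizes (in nonincreasing order) are [3, 1, 1].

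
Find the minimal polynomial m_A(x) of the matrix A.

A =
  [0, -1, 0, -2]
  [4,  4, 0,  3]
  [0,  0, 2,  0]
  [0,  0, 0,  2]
x^3 - 6*x^2 + 12*x - 8

The characteristic polynomial is χ_A(x) = (x - 2)^4, so the eigenvalues are known. The minimal polynomial is
  m_A(x) = Π_λ (x − λ)^{k_λ}
where k_λ is the size of the *largest* Jordan block for λ (equivalently, the smallest k with (A − λI)^k v = 0 for every generalised eigenvector v of λ).

  λ = 2: largest Jordan block has size 3, contributing (x − 2)^3

So m_A(x) = (x - 2)^3 = x^3 - 6*x^2 + 12*x - 8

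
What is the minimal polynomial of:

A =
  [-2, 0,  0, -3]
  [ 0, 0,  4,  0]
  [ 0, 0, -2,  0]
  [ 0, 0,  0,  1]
x^3 + x^2 - 2*x

The characteristic polynomial is χ_A(x) = x*(x - 1)*(x + 2)^2, so the eigenvalues are known. The minimal polynomial is
  m_A(x) = Π_λ (x − λ)^{k_λ}
where k_λ is the size of the *largest* Jordan block for λ (equivalently, the smallest k with (A − λI)^k v = 0 for every generalised eigenvector v of λ).

  λ = -2: largest Jordan block has size 1, contributing (x + 2)
  λ = 0: largest Jordan block has size 1, contributing (x − 0)
  λ = 1: largest Jordan block has size 1, contributing (x − 1)

So m_A(x) = x*(x - 1)*(x + 2) = x^3 + x^2 - 2*x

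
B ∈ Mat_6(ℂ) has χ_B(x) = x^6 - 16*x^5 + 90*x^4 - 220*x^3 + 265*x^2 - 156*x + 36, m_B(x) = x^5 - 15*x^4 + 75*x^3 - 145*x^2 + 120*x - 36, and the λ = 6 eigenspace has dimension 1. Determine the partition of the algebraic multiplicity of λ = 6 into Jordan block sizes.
Block sizes for λ = 6: [2]

Step 1 — from the characteristic polynomial, algebraic multiplicity of λ = 6 is 2. From dim ker(B − (6)·I) = 1, there are exactly 1 Jordan blocks for λ = 6.
Step 2 — from the minimal polynomial, the factor (x − 6)^2 tells us the largest block for λ = 6 has size 2.
Step 3 — with total size 2, 1 blocks, and largest block 2, the block sizes (in nonincreasing order) are [2].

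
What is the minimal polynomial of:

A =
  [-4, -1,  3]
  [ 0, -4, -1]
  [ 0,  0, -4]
x^3 + 12*x^2 + 48*x + 64

The characteristic polynomial is χ_A(x) = (x + 4)^3, so the eigenvalues are known. The minimal polynomial is
  m_A(x) = Π_λ (x − λ)^{k_λ}
where k_λ is the size of the *largest* Jordan block for λ (equivalently, the smallest k with (A − λI)^k v = 0 for every generalised eigenvector v of λ).

  λ = -4: largest Jordan block has size 3, contributing (x + 4)^3

So m_A(x) = (x + 4)^3 = x^3 + 12*x^2 + 48*x + 64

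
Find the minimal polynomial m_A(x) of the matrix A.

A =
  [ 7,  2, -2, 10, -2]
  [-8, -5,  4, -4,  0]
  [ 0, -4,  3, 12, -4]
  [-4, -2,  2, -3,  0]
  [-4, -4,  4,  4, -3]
x^2 - 1

The characteristic polynomial is χ_A(x) = (x - 1)^2*(x + 1)^3, so the eigenvalues are known. The minimal polynomial is
  m_A(x) = Π_λ (x − λ)^{k_λ}
where k_λ is the size of the *largest* Jordan block for λ (equivalently, the smallest k with (A − λI)^k v = 0 for every generalised eigenvector v of λ).

  λ = -1: largest Jordan block has size 1, contributing (x + 1)
  λ = 1: largest Jordan block has size 1, contributing (x − 1)

So m_A(x) = (x - 1)*(x + 1) = x^2 - 1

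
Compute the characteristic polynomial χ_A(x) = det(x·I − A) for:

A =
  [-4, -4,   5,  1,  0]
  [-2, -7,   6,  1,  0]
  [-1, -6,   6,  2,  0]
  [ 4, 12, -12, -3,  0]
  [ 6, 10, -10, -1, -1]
x^5 + 9*x^4 + 26*x^3 + 34*x^2 + 21*x + 5

Expanding det(x·I − A) (e.g. by cofactor expansion or by noting that A is similar to its Jordan form J, which has the same characteristic polynomial as A) gives
  χ_A(x) = x^5 + 9*x^4 + 26*x^3 + 34*x^2 + 21*x + 5
which factors as (x + 1)^4*(x + 5). The eigenvalues (with algebraic multiplicities) are λ = -5 with multiplicity 1, λ = -1 with multiplicity 4.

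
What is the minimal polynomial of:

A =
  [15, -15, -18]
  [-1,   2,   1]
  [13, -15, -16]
x^3 - x^2 - 8*x + 12

The characteristic polynomial is χ_A(x) = (x - 2)^2*(x + 3), so the eigenvalues are known. The minimal polynomial is
  m_A(x) = Π_λ (x − λ)^{k_λ}
where k_λ is the size of the *largest* Jordan block for λ (equivalently, the smallest k with (A − λI)^k v = 0 for every generalised eigenvector v of λ).

  λ = -3: largest Jordan block has size 1, contributing (x + 3)
  λ = 2: largest Jordan block has size 2, contributing (x − 2)^2

So m_A(x) = (x - 2)^2*(x + 3) = x^3 - x^2 - 8*x + 12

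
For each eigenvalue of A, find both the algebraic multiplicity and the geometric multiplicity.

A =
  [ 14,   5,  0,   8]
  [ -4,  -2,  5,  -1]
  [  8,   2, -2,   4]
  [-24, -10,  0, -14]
λ = -2: alg = 3, geom = 1; λ = 2: alg = 1, geom = 1

Step 1 — factor the characteristic polynomial to read off the algebraic multiplicities:
  χ_A(x) = (x - 2)*(x + 2)^3

Step 2 — compute geometric multiplicities via the rank-nullity identity g(λ) = n − rank(A − λI):
  rank(A − (-2)·I) = 3, so dim ker(A − (-2)·I) = n − 3 = 1
  rank(A − (2)·I) = 3, so dim ker(A − (2)·I) = n − 3 = 1

Summary:
  λ = -2: algebraic multiplicity = 3, geometric multiplicity = 1
  λ = 2: algebraic multiplicity = 1, geometric multiplicity = 1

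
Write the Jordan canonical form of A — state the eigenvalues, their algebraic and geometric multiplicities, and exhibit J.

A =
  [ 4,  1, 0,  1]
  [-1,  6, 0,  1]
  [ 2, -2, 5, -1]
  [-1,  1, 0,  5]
J_3(5) ⊕ J_1(5)

The characteristic polynomial is
  det(x·I − A) = x^4 - 20*x^3 + 150*x^2 - 500*x + 625 = (x - 5)^4

Eigenvalues and multiplicities (the geometric multiplicity of λ is n − rank(A − λI), which equals the number of Jordan blocks for λ):
  λ = 5: algebraic multiplicity = 4, geometric multiplicity = 2

Determining the block sizes for each eigenvalue:
  λ = 5: with am = 4 and gm = 2, the partition is not yet determined (e.g. several partitions of 4 into 2 parts exist). Let N = A − (5)·I. Computing rank(N^1) = 2, rank(N^2) = 1, rank(N^3) = 0; the number of blocks of size ≥ j is rank(N^{j−1}) − rank(N^j), giving [2, 1, 1]. So we have 1 block(s) of size 3, 1 block(s) of size 1 → block sizes [3, 1]

Assembling the blocks gives a Jordan form
J =
  [5, 1, 0, 0]
  [0, 5, 1, 0]
  [0, 0, 5, 0]
  [0, 0, 0, 5]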